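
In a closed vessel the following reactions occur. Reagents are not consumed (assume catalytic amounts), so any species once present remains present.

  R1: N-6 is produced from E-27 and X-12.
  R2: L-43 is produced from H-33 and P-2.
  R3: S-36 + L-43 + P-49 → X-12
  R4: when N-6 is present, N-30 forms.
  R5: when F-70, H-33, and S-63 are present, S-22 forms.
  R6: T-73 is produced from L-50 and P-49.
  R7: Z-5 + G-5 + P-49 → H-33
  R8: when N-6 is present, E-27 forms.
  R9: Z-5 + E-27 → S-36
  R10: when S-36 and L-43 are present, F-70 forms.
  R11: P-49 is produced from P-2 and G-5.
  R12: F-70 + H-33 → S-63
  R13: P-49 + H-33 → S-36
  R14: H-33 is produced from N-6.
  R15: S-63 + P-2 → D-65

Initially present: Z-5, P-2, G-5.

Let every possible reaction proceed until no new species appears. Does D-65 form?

P-2 and G-5 present → P-49 forms (R11).
Z-5, G-5, and P-49 present → H-33 forms (R7).
H-33 and P-2 present → L-43 forms (R2).
P-49 and H-33 present → S-36 forms (R13).
S-36 and L-43 present → F-70 forms (R10).
F-70 and H-33 present → S-63 forms (R12).
S-63 and P-2 present → D-65 forms (R15).

Yes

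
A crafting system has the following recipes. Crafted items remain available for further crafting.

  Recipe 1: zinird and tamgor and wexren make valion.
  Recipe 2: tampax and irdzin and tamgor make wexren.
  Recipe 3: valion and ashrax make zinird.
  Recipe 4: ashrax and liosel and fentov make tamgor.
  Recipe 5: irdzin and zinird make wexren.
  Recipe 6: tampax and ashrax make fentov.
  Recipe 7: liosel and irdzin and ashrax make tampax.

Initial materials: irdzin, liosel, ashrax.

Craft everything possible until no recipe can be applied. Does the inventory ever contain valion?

No

valion would need zinird, tamgor, and wexren (Recipe 1), but zinird is never obtained.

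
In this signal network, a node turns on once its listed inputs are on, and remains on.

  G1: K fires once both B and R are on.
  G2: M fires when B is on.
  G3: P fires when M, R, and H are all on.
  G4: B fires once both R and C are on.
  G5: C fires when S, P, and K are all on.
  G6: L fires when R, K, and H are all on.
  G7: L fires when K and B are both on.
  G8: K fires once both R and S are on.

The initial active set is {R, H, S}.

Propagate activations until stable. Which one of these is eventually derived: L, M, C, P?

L

G8: R and S on → K on.
G6: R, K, and H on → L on.
M would need B (G2), but B never turns on. C would need S, P, and K (G5), but P never turns on. P would need M, R, and H (G3), but M never turns on.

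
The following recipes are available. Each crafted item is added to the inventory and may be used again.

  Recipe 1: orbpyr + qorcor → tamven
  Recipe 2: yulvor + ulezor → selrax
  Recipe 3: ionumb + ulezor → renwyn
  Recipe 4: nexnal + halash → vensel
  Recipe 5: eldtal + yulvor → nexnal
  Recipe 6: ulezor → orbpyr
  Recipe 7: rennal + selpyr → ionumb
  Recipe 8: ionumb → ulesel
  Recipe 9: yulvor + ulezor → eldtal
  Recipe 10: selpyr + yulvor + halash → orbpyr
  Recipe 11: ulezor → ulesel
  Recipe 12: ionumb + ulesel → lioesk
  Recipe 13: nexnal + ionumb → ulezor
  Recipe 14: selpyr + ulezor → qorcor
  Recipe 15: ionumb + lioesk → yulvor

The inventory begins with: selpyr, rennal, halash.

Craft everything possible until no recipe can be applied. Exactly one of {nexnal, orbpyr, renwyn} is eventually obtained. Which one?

orbpyr

Using Recipe 7, rennal and selpyr make ionumb.
ionumb → ulesel (Recipe 8).
Using Recipe 12, ionumb and ulesel make lioesk.
ionumb + lioesk → yulvor (Recipe 15).
Using Recipe 10, selpyr, yulvor, and halash make orbpyr.
nexnal would need eldtal and yulvor (Recipe 5), but eldtal is never obtained. renwyn would need ionumb and ulezor (Recipe 3), but ulezor is never obtained.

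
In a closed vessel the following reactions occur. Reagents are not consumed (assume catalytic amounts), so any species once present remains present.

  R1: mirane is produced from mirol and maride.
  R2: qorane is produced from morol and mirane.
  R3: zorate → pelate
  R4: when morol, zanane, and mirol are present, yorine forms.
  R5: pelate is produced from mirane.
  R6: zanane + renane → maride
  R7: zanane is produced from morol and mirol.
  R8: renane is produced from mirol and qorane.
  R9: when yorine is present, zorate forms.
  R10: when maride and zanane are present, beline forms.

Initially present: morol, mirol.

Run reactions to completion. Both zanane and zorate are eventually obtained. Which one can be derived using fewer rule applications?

zanane: morol and mirol present → zanane forms (R7). [1 rule application]
zorate: morol and mirol present → zanane forms (R7). morol, zanane, and mirol present → yorine forms (R4). yorine present → zorate forms (R9). [3 rule applications]
zanane needs fewer.

zanane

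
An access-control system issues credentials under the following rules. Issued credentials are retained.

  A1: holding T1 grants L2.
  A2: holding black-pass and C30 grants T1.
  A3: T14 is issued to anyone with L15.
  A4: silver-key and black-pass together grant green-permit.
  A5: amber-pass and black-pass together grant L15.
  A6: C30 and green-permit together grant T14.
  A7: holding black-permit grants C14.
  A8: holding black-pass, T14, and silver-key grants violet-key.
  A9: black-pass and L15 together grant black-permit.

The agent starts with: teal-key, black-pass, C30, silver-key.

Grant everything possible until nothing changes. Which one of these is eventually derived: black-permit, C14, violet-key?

violet-key

Holding silver-key and black-pass grants green-permit (A4).
Holding C30 and green-permit grants T14 (A6).
Holding black-pass, T14, and silver-key grants violet-key (A8).
C14 would need black-permit (A7), but black-permit is never granted. black-permit would need black-pass and L15 (A9), but L15 is never granted.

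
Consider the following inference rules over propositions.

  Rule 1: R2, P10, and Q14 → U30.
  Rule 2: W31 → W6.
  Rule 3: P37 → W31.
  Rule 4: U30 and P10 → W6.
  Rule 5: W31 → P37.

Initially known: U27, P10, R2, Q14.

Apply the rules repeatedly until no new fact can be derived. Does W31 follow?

No

W31 would need P37 (Rule 3), but P37 is never established.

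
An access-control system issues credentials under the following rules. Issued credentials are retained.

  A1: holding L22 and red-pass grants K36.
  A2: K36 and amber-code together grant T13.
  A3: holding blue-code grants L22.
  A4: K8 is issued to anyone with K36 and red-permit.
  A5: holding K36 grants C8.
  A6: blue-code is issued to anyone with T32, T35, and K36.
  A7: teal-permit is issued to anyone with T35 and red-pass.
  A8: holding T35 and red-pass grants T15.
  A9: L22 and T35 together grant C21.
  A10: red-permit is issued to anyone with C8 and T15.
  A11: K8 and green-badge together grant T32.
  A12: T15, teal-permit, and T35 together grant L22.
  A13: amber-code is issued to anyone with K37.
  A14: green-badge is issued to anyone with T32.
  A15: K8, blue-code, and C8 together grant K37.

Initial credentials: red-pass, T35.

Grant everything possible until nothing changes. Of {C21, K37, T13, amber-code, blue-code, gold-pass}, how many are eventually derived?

1

Holding T35 and red-pass grants teal-permit (A7).
Holding T35 and red-pass grants T15 (A8).
Holding T15, teal-permit, and T35 grants L22 (A12).
Holding L22 and T35 grants C21 (A9).
C21: reached.
K37 would need K8, blue-code, and C8 (A15), but blue-code is never granted.
T13 would need K36 and amber-code (A2), but amber-code is never granted.
amber-code would need K37 (A13), but K37 is never granted.
blue-code would need T32, T35, and K36 (A6), but T32 is never granted.
No rule produces gold-pass, and it is not given.
Reached: C21 — 1 of the 6.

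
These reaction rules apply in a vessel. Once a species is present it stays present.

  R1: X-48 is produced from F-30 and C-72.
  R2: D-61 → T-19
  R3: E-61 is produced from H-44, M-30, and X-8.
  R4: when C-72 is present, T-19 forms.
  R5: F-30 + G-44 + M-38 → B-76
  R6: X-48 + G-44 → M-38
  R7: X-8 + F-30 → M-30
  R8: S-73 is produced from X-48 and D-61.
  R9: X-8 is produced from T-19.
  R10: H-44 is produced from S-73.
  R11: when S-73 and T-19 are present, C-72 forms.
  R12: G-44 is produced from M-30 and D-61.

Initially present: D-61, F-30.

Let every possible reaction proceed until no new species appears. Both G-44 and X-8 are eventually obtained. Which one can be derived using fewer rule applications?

X-8: D-61 present → T-19 forms (R2). T-19 present → X-8 forms (R9). [2 rule applications]
G-44: D-61 present → T-19 forms (R2). T-19 present → X-8 forms (R9). X-8 and F-30 present → M-30 forms (R7). M-30 and D-61 present → G-44 forms (R12). [4 rule applications]
X-8 needs fewer.

X-8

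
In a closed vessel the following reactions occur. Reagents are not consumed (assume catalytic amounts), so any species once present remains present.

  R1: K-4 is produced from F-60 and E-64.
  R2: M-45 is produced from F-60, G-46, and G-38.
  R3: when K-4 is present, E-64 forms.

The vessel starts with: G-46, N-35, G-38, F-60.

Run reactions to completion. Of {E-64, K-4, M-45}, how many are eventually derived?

1

F-60, G-46, and G-38 present → M-45 forms (R2).
E-64 would need K-4 (R3), but K-4 never forms.
K-4 would need F-60 and E-64 (R1), but E-64 never forms.
M-45: reached.
Reached: M-45 — 1 of the 3.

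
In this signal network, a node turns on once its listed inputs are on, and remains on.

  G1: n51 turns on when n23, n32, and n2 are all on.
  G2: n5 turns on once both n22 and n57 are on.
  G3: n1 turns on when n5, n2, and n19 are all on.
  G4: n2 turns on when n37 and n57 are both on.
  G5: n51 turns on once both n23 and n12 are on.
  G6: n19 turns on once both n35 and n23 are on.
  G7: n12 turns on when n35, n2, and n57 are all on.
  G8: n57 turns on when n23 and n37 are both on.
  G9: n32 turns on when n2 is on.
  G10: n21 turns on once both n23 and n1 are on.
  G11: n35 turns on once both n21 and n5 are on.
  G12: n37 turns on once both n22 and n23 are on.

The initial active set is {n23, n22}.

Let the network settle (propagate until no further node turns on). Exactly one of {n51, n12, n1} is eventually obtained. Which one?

n51

n22 and n23 are on, so n37 turns on (G12).
n23 and n37 are on, so n57 turns on (G8).
n37 and n57 are on, so n2 turns on (G4).
G9: n2 on → n32 on.
G1: n23, n32, and n2 on → n51 on.
n1 would need n5, n2, and n19 (G3), but n19 never turns on. n12 would need n35, n2, and n57 (G7), but n35 never turns on.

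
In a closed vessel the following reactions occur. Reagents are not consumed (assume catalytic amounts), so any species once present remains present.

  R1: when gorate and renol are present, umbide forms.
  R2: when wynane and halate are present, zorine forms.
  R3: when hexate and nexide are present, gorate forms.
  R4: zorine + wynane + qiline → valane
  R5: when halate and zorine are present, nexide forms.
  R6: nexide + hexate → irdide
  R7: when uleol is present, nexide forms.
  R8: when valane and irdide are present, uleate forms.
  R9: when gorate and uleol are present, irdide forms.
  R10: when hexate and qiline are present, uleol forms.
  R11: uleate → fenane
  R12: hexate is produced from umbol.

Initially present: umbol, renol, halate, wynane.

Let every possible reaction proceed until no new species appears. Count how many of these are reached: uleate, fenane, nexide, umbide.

wynane and halate present → zorine forms (R2).
umbol present → hexate forms (R12).
halate and zorine present → nexide forms (R5).
hexate and nexide present → gorate forms (R3).
gorate and renol present → umbide forms (R1).
uleate would need valane and irdide (R8), but valane never forms.
fenane would need uleate (R11), but uleate never forms.
nexide: reached.
umbide: reached.
Reached: nexide and umbide — 2 of the 4.

2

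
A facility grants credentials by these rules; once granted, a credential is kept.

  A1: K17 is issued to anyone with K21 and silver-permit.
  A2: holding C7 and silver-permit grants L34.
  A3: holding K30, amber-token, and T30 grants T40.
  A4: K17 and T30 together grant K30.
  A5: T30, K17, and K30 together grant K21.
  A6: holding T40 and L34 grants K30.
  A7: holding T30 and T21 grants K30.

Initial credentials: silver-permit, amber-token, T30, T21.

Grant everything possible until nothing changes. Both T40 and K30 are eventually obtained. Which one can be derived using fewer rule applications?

K30: Holding T30 and T21 grants K30 (A7). [1 rule application]
T40: Holding T30 and T21 grants K30 (A7). Holding K30, amber-token, and T30 grants T40 (A3). [2 rule applications]
K30 needs fewer.

K30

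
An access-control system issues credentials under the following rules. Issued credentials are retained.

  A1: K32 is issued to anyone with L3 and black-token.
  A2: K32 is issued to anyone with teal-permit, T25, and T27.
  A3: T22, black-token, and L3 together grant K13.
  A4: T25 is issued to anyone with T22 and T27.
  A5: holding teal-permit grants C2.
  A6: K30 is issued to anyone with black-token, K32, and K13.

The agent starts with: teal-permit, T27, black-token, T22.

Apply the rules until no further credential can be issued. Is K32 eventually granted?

Yes

Holding T22 and T27 grants T25 (A4).
Holding teal-permit, T25, and T27 grants K32 (A2).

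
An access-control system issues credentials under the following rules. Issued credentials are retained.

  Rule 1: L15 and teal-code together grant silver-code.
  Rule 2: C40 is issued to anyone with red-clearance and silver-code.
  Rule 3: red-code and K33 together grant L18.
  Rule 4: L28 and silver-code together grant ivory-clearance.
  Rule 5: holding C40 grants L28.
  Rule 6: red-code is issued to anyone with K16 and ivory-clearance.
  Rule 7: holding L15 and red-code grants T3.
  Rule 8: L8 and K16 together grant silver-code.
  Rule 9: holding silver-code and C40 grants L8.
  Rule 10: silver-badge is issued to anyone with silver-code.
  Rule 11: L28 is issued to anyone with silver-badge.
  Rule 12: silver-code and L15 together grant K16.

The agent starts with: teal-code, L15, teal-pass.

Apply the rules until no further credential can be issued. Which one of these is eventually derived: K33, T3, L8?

Holding L15 and teal-code grants silver-code (Rule 1).
Holding silver-code and L15 grants K16 (Rule 12).
Holding silver-code grants silver-badge (Rule 10).
Holding silver-badge grants L28 (Rule 11).
Holding L28 and silver-code grants ivory-clearance (Rule 4).
Holding K16 and ivory-clearance grants red-code (Rule 6).
Holding L15 and red-code grants T3 (Rule 7).
L8 would need silver-code and C40 (Rule 9), but C40 is never granted. No rule produces K33, and it is not given.

T3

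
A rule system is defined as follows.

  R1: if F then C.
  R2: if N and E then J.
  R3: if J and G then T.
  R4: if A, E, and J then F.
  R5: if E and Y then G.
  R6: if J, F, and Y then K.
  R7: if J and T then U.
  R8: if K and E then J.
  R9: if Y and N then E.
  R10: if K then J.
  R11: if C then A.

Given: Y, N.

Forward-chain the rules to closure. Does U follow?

Y and N hold, so E follows (R9).
From E and Y, R5 gives G.
N and E hold, so J follows (R2).
J and G hold, so T follows (R3).
J and T hold, so U follows (R7).

Yes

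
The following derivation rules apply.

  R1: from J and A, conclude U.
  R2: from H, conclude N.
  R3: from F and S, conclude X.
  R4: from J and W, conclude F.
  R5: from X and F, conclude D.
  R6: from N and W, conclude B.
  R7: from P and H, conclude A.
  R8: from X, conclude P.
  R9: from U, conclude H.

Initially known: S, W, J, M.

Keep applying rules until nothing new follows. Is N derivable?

No

N would need H (R2), but H is never established.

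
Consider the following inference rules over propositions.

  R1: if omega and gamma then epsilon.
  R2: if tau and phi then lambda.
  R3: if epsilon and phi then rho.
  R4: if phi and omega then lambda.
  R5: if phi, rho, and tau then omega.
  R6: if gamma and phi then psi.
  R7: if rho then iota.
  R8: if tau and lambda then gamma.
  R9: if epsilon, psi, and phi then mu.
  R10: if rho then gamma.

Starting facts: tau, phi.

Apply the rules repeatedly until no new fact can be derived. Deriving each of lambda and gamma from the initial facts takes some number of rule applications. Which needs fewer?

lambda

lambda: From tau and phi, R2 gives lambda. [1 rule application]
gamma: From tau and phi, R2 gives lambda. tau and lambda hold, so gamma follows (R8). [2 rule applications]
lambda needs fewer.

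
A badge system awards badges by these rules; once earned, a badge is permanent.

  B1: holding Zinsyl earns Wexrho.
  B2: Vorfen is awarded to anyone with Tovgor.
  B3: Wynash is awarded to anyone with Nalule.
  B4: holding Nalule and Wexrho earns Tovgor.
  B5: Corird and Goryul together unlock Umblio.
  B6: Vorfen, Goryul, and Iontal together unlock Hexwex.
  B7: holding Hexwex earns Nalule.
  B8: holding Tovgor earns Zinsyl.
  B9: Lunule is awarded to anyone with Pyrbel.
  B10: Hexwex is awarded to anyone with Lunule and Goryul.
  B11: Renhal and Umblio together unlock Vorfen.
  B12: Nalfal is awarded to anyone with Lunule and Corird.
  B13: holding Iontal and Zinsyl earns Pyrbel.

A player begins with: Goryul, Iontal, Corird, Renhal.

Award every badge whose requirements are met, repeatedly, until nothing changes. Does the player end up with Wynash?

Yes

With Corird and Goryul, Umblio is earned (B5).
With Renhal and Umblio, Vorfen is earned (B11).
With Vorfen, Goryul, and Iontal, Hexwex is earned (B6).
With Hexwex, Nalule is earned (B7).
With Nalule, Wynash is earned (B3).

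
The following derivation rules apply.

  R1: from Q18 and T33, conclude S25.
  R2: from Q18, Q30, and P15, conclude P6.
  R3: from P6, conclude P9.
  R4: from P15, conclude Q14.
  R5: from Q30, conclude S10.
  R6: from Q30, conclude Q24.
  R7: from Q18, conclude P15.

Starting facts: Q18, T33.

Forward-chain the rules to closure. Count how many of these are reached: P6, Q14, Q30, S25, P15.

3

From Q18 and T33, R1 gives S25.
From Q18, R7 gives P15.
From P15, R4 gives Q14.
P6 would need Q18, Q30, and P15 (R2), but Q30 is never established.
Q14: reached.
No rule produces Q30, and it is not given.
S25: reached.
P15: reached.
Reached: Q14, S25, and P15 — 3 of the 5.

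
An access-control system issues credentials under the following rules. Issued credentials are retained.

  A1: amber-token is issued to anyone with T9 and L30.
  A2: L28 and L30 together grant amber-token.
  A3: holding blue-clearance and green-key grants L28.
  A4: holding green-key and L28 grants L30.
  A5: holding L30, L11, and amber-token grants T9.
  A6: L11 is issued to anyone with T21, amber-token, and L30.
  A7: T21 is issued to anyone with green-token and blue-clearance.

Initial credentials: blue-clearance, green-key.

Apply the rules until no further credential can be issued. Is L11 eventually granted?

L11 would need T21, amber-token, and L30 (A6), but T21 is never granted.

No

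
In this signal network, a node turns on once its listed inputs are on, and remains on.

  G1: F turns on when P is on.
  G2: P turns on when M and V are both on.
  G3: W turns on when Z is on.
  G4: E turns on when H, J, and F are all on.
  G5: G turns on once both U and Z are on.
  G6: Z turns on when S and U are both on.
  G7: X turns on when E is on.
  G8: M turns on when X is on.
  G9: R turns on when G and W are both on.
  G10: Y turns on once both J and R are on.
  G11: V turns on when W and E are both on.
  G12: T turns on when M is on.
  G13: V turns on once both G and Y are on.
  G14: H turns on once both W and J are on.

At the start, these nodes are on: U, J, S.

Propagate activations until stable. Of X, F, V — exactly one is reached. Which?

G6: S and U on → Z on.
Z is on, so W turns on (G3).
U and Z are on, so G turns on (G5).
G and W are on, so R turns on (G9).
J and R are on, so Y turns on (G10).
G13: G and Y on → V on.
F would need P (G1), but P never turns on. X would need E (G7), but E never turns on.

V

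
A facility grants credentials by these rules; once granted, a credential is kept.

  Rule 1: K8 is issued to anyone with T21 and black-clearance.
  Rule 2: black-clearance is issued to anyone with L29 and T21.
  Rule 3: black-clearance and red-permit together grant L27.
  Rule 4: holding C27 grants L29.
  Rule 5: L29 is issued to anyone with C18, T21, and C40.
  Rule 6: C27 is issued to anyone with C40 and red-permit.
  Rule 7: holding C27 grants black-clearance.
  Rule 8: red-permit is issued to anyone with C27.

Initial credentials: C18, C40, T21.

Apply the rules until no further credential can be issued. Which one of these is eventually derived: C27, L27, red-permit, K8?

Holding C18, T21, and C40 grants L29 (Rule 5).
Holding L29 and T21 grants black-clearance (Rule 2).
Holding T21 and black-clearance grants K8 (Rule 1).
red-permit would need C27 (Rule 8), but C27 is never granted. C27 would need C40 and red-permit (Rule 6), but red-permit is never granted. L27 would need black-clearance and red-permit (Rule 3), but red-permit is never granted.

K8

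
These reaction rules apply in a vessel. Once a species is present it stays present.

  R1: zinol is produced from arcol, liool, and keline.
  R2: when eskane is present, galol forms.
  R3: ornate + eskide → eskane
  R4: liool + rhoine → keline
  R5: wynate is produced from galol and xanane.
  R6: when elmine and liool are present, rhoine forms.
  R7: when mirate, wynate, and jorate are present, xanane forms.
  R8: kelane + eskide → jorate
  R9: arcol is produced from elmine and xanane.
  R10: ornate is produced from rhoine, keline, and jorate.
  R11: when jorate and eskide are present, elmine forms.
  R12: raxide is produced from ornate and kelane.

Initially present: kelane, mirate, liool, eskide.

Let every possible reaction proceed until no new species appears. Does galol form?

kelane and eskide present → jorate forms (R8).
jorate and eskide present → elmine forms (R11).
elmine and liool present → rhoine forms (R6).
liool and rhoine present → keline forms (R4).
rhoine, keline, and jorate present → ornate forms (R10).
ornate and eskide present → eskane forms (R3).
eskane present → galol forms (R2).

Yes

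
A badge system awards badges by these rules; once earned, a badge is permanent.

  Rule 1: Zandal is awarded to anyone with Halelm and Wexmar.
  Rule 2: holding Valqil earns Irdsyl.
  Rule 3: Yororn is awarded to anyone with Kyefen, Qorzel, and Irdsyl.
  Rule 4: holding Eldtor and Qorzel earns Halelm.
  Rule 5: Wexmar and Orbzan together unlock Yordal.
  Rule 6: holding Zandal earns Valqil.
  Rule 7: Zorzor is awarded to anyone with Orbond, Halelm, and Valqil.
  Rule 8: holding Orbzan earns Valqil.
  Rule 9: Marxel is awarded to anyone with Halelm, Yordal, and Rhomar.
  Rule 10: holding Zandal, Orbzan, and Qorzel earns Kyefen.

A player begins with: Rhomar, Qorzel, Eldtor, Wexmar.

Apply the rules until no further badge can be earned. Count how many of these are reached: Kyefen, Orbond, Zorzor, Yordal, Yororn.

Kyefen would need Zandal, Orbzan, and Qorzel (Rule 10), but Orbzan is never earned.
No rule produces Orbond, and it is not given.
Zorzor would need Orbond, Halelm, and Valqil (Rule 7), but Orbond is never earned.
Yordal would need Wexmar and Orbzan (Rule 5), but Orbzan is never earned.
Yororn would need Kyefen, Qorzel, and Irdsyl (Rule 3), but Kyefen is never earned.
None of the 5 are reached.

0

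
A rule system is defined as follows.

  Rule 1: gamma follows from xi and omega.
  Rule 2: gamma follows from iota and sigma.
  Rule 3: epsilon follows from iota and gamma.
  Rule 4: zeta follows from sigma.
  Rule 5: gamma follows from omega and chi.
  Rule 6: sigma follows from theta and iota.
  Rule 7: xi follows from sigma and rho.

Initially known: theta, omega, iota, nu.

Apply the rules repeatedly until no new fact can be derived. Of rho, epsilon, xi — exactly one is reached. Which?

epsilon

theta and iota hold, so sigma follows (Rule 6).
iota and sigma hold, so gamma follows (Rule 2).
iota and gamma hold, so epsilon follows (Rule 3).
No rule produces rho, and it is not given. xi would need sigma and rho (Rule 7), but rho is never established.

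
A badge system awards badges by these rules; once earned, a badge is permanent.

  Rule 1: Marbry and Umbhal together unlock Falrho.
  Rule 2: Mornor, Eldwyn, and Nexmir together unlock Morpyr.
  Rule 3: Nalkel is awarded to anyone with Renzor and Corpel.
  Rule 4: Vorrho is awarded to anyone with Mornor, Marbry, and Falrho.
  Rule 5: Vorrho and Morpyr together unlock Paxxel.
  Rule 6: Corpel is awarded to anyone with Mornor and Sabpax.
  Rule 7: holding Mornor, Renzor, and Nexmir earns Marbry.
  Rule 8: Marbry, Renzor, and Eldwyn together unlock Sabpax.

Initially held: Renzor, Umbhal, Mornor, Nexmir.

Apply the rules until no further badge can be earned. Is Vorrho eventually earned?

With Mornor, Renzor, and Nexmir, Marbry is earned (Rule 7).
With Marbry and Umbhal, Falrho is earned (Rule 1).
With Mornor, Marbry, and Falrho, Vorrho is earned (Rule 4).

Yes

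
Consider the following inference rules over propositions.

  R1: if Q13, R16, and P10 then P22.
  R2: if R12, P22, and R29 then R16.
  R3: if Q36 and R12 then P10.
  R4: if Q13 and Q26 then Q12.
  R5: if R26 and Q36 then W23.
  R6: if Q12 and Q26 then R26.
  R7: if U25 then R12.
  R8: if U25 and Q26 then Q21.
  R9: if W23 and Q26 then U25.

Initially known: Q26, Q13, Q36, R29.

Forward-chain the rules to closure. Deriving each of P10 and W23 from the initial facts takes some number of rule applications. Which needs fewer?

W23: Q13 and Q26 hold, so Q12 follows (R4). From Q12 and Q26, R6 gives R26. R26 and Q36 hold, so W23 follows (R5). [3 rule applications]
P10: Q13 and Q26 hold, so Q12 follows (R4). From Q12 and Q26, R6 gives R26. From R26 and Q36, R5 gives W23. W23 and Q26 hold, so U25 follows (R9). From U25, R7 gives R12. From Q36 and R12, R3 gives P10. [6 rule applications]
W23 needs fewer.

W23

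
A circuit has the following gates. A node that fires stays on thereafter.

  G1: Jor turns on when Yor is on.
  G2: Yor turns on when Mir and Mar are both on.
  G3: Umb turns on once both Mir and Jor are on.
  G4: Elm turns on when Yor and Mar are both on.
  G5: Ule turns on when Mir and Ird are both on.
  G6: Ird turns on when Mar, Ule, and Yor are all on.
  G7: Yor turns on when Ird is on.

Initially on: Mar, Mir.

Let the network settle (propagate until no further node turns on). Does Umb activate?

G2: Mir and Mar on → Yor on.
Yor is on, so Jor turns on (G1).
Mir and Jor are on, so Umb turns on (G3).

Yes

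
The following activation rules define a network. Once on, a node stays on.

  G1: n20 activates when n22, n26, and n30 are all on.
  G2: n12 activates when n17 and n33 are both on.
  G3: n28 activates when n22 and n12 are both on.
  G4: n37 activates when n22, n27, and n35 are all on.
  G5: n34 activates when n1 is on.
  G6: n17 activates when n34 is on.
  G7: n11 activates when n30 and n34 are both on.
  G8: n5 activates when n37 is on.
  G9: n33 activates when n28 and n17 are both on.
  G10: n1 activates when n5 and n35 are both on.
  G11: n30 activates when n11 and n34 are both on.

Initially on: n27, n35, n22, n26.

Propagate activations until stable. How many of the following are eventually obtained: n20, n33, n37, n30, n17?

G4: n22, n27, and n35 on → n37 on.
G8: n37 on → n5 on.
n5 and n35 are on, so n1 activates (G10).
n1 is on, so n34 activates (G5).
G6: n34 on → n17 on.
n20 would need n22, n26, and n30 (G1), but n30 never turns on.
n33 would need n28 and n17 (G9), but n28 never turns on.
n37: reached.
n30 would need n11 and n34 (G11), but n11 never turns on.
n17: reached.
Reached: n37 and n17 — 2 of the 5.

2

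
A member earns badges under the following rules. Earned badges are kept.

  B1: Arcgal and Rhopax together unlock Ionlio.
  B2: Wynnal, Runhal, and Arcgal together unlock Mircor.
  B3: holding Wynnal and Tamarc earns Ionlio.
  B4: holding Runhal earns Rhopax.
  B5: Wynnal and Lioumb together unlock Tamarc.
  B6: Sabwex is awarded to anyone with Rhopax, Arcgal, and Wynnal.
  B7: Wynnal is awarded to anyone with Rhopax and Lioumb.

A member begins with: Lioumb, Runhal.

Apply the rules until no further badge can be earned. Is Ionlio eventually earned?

Yes

With Runhal, Rhopax is earned (B4).
With Rhopax and Lioumb, Wynnal is earned (B7).
With Wynnal and Lioumb, Tamarc is earned (B5).
With Wynnal and Tamarc, Ionlio is earned (B3).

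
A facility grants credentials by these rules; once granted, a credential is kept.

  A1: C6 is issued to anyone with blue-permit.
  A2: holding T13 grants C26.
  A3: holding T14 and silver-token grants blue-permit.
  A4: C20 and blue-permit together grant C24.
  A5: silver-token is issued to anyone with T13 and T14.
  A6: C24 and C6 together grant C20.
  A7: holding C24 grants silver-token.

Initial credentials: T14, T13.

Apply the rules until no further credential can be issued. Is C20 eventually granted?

C20 would need C24 and C6 (A6), but C24 is never granted.

No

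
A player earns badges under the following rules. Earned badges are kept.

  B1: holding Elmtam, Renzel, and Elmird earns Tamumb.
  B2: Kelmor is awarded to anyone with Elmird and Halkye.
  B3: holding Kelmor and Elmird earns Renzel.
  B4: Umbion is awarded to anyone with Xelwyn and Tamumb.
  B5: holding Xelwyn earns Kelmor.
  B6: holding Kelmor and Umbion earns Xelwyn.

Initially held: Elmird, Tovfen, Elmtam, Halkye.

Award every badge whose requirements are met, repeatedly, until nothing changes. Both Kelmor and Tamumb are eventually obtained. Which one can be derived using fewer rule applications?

Kelmor: With Elmird and Halkye, Kelmor is earned (B2). [1 rule application]
Tamumb: With Elmird and Halkye, Kelmor is earned (B2). With Kelmor and Elmird, Renzel is earned (B3). With Elmtam, Renzel, and Elmird, Tamumb is earned (B1). [3 rule applications]
Kelmor needs fewer.

Kelmor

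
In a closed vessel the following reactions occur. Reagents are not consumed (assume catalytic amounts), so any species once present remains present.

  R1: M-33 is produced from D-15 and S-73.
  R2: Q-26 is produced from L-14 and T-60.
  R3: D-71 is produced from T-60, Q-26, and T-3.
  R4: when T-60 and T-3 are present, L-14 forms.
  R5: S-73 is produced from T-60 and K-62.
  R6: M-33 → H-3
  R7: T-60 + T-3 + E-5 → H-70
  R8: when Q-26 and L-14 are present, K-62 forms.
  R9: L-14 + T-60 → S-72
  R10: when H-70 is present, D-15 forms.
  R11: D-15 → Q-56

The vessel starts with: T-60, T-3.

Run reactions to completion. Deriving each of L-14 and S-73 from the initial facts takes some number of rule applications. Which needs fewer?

L-14

L-14: T-60 and T-3 present → L-14 forms (R4). [1 rule application]
S-73: T-60 and T-3 present → L-14 forms (R4). L-14 and T-60 present → Q-26 forms (R2). Q-26 and L-14 present → K-62 forms (R8). T-60 and K-62 present → S-73 forms (R5). [4 rule applications]
L-14 needs fewer.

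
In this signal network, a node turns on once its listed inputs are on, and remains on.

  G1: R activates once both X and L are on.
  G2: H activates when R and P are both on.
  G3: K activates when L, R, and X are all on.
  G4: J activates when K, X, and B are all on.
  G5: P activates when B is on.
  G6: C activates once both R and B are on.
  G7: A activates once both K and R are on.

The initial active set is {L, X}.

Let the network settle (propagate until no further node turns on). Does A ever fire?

X and L are on, so R activates (G1).
G3: L, R, and X on → K on.
K and R are on, so A activates (G7).

Yes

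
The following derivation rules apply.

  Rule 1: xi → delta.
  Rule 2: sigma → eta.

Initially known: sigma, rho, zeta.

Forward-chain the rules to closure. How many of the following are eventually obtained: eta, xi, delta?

1

sigma holds, so eta follows (Rule 2).
eta: reached.
No rule produces xi, and it is not given.
delta would need xi (Rule 1), but xi is never established.
Reached: eta — 1 of the 3.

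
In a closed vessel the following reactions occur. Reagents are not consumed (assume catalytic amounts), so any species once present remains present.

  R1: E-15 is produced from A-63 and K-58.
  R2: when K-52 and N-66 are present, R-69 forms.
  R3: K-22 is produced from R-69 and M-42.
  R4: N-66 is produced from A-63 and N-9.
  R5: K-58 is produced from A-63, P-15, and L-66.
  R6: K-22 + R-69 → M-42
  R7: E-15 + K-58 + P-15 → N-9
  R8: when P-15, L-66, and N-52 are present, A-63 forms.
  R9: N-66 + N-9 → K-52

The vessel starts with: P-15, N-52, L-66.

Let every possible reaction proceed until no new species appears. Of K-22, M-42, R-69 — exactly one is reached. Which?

P-15, L-66, and N-52 present → A-63 forms (R8).
A-63, P-15, and L-66 present → K-58 forms (R5).
A-63 and K-58 present → E-15 forms (R1).
E-15, K-58, and P-15 present → N-9 forms (R7).
A-63 and N-9 present → N-66 forms (R4).
N-66 and N-9 present → K-52 forms (R9).
K-52 and N-66 present → R-69 forms (R2).
K-22 would need R-69 and M-42 (R3), but M-42 never forms. M-42 would need K-22 and R-69 (R6), but K-22 never forms.

R-69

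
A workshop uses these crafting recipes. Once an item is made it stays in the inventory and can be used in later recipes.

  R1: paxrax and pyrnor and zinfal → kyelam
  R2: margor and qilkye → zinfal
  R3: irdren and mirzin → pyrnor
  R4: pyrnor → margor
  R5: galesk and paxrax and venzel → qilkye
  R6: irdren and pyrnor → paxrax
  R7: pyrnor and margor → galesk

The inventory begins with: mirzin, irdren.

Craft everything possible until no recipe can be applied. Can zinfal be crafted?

No

zinfal would need margor and qilkye (R2), but qilkye is never obtained.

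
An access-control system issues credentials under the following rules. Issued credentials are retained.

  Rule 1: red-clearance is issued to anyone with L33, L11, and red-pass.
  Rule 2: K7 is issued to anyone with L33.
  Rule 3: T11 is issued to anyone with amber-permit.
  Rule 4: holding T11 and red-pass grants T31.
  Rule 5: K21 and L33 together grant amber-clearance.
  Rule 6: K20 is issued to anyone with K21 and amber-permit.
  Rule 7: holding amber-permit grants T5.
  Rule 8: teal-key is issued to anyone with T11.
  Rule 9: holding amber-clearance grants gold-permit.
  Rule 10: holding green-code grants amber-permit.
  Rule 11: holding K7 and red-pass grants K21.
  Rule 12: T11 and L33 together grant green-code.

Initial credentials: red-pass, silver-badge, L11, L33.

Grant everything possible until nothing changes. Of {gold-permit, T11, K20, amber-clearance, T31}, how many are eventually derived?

Holding L33 grants K7 (Rule 2).
Holding K7 and red-pass grants K21 (Rule 11).
Holding K21 and L33 grants amber-clearance (Rule 5).
Holding amber-clearance grants gold-permit (Rule 9).
gold-permit: reached.
T11 would need amber-permit (Rule 3), but amber-permit is never granted.
K20 would need K21 and amber-permit (Rule 6), but amber-permit is never granted.
amber-clearance: reached.
T31 would need T11 and red-pass (Rule 4), but T11 is never granted.
Reached: gold-permit and amber-clearance — 2 of the 5.

2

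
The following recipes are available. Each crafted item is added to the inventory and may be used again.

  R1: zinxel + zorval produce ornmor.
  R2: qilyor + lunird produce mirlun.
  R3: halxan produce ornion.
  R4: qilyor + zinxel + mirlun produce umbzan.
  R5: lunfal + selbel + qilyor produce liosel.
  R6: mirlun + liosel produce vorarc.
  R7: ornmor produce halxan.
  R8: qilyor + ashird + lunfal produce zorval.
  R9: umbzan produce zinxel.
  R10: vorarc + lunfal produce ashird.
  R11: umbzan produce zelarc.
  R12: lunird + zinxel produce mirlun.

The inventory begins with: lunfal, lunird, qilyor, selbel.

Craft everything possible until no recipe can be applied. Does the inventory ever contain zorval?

Yes

Using R2, qilyor and lunird make mirlun.
Using R5, lunfal, selbel, and qilyor make liosel.
Using R6, mirlun and liosel make vorarc.
vorarc + lunfal → ashird (R10).
qilyor + ashird + lunfal → zorval (R8).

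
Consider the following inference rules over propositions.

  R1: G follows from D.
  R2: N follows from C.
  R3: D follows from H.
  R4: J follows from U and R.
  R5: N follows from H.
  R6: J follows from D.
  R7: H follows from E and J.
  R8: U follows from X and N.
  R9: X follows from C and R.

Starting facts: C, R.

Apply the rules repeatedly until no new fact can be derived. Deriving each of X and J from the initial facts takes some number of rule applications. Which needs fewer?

X: C and R hold, so X follows (R9). [1 rule application]
J: From C and R, R9 gives X. From C, R2 gives N. From X and N, R8 gives U. From U and R, R4 gives J. [4 rule applications]
X needs fewer.

X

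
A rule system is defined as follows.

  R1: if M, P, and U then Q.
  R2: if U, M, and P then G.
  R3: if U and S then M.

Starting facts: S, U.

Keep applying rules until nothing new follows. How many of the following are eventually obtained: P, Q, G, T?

0

No rule produces P, and it is not given.
Q would need M, P, and U (R1), but P is never established.
G would need U, M, and P (R2), but P is never established.
No rule produces T, and it is not given.
None of the 4 are reached.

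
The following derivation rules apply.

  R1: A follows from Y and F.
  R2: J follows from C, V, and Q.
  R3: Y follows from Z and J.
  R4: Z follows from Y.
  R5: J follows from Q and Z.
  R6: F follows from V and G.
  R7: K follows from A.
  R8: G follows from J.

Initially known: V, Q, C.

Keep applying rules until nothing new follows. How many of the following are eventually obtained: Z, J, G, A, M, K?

2

C, V, and Q hold, so J follows (R2).
J holds, so G follows (R8).
Z would need Y (R4), but Y is never established.
J: reached.
G: reached.
A would need Y and F (R1), but Y is never established.
No rule produces M, and it is not given.
K would need A (R7), but A is never established.
Reached: J and G — 2 of the 6.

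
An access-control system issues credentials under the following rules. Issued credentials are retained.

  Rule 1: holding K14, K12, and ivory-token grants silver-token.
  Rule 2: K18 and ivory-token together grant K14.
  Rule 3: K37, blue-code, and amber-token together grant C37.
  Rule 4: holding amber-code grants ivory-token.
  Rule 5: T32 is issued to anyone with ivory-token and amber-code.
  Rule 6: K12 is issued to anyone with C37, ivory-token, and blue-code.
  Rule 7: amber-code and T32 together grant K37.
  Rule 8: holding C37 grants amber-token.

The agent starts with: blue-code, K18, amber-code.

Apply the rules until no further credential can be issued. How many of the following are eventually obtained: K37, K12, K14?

2

Holding amber-code grants ivory-token (Rule 4).
Holding ivory-token and amber-code grants T32 (Rule 5).
Holding K18 and ivory-token grants K14 (Rule 2).
Holding amber-code and T32 grants K37 (Rule 7).
K37: reached.
K12 would need C37, ivory-token, and blue-code (Rule 6), but C37 is never granted.
K14: reached.
Reached: K37 and K14 — 2 of the 3.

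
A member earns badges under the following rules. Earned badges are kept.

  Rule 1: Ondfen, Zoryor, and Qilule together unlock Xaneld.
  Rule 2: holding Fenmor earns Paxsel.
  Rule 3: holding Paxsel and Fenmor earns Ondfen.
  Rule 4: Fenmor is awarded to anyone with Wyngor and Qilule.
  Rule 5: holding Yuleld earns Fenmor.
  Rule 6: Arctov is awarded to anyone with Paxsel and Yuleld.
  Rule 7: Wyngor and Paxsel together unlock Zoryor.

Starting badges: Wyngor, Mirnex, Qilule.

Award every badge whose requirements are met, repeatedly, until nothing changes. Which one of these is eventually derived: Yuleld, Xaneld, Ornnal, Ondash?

Xaneld

With Wyngor and Qilule, Fenmor is earned (Rule 4).
With Fenmor, Paxsel is earned (Rule 2).
With Paxsel and Fenmor, Ondfen is earned (Rule 3).
With Wyngor and Paxsel, Zoryor is earned (Rule 7).
With Ondfen, Zoryor, and Qilule, Xaneld is earned (Rule 1).
No rule produces Ondash, and it is not given. No rule produces Ornnal, and it is not given. No rule produces Yuleld, and it is not given.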